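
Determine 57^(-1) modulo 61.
57^(-1) ≡ 15 (mod 61). Verification: 57 × 15 = 855 ≡ 1 (mod 61)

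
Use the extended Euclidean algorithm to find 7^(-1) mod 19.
Extended GCD: 7(-8) + 19(3) = 1. So 7^(-1) ≡ 11 ≡ 11 (mod 19). Verify: 7 × 11 = 77 ≡ 1 (mod 19)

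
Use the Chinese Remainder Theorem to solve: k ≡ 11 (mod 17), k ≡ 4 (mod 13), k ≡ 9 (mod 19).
3904

Using the Chinese Remainder Theorem:
M = product of moduli = 4199
For equation 1: M_1 = 247, 247 ≡ 9 (mod 17), inverse of 247 mod 17 is 2 (check: 9 × 2 = 18 ≡ 1 (mod 17))
For equation 2: M_2 = 323, 323 ≡ 11 (mod 13), inverse of 323 mod 13 is 6 (check: 11 × 6 = 66 ≡ 1 (mod 13))
For equation 3: M_3 = 221, 221 ≡ 12 (mod 19), inverse of 221 mod 19 is 8 (check: 12 × 8 = 96 ≡ 1 (mod 19))
Combine: k ≡ Σ r_i×M_i×(M_i⁻¹ mod m_i) = 11×247×2 + 4×323×6 + 9×221×8 = 5434 + 7752 + 15912 = 29098
29098 mod 4199 = 3904
k ≡ 3904 (mod 4199)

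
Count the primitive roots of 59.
28

The number of primitive roots modulo p is φ(p-1) = φ(58)
φ(58) = 28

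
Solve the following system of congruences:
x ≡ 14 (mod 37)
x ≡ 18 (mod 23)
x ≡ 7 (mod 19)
10115

Using the Chinese Remainder Theorem:
M = product of moduli = 16169
For equation 1: M_1 = 437, 437 ≡ 30 (mod 37), inverse of 437 mod 37 is 21 (check: 30 × 21 = 630 ≡ 1 (mod 37))
For equation 2: M_2 = 703, 703 ≡ 13 (mod 23), inverse of 703 mod 23 is 16 (check: 13 × 16 = 208 ≡ 1 (mod 23))
For equation 3: M_3 = 851, 851 ≡ 15 (mod 19), inverse of 851 mod 19 is 14 (check: 15 × 14 = 210 ≡ 1 (mod 19))
Combine: x ≡ Σ r_i×M_i×(M_i⁻¹ mod m_i) = 14×437×21 + 18×703×16 + 7×851×14 = 128478 + 202464 + 83398 = 414340
414340 mod 16169 = 10115
x ≡ 10115 (mod 16169)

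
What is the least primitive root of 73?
5

A primitive root g modulo p has order p-1 = 72
Prime divisors of 72: [2, 3]
g is a primitive root iff g^(72/q) ≢ 1 (mod 73) for each prime divisor q
Testing small values:
  g = 2: 2^36 ≡ 1, 2^24 ≡ 64 (mod 73) → 2^36 ≡ 1, not primitive root
  g = 3: 3^36 ≡ 1, 3^24 ≡ 1 (mod 73) → 3^36 ≡ 1, not primitive root
  g = 4: 4^36 ≡ 1, 4^24 ≡ 8 (mod 73) → 4^36 ≡ 1, not primitive root
  g = 5: 5^36 ≡ 72, 5^24 ≡ 8 (mod 73) → none is 1, primitive root!
The smallest primitive root is 5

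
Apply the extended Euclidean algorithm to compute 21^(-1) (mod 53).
Extended GCD: 21(-5) + 53(2) = 1. So 21^(-1) ≡ 48 ≡ 48 (mod 53). Verify: 21 × 48 = 1008 ≡ 1 (mod 53)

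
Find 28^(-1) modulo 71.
33

Using Extended Euclidean Algorithm:
gcd(28, 71) = 1
Bezout coefficients: 28 × 33 + 71 × -13 = 1
So 28 × 33 ≡ 1 (mod 71)
The inverse is 33 mod 71 = 33
Verification: 28 × 33 = 924 = 13 × 71 + 1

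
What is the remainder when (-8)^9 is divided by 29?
(-8) ≡ 21 (mod 29). 9 = 8 + 1 (binary 1001). Repeated squaring mod 29: 21^1 ≡ 21; 21^2 ≡ 21² = 441 ≡ 6; 21^4 ≡ 6² = 36 ≡ 7; 21^8 ≡ 7² = 49 ≡ 20. Multiply: (-8)^9 ≡ 21^8 × 21^1 ≡ 20 × 21 (mod 29): 20 × 21 = 420 ≡ 14. So (-8)^9 ≡ 14 (mod 29).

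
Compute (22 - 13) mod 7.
2

(22 - 13) = 9
9 mod 7 = 2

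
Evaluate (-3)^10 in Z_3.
(-3) ≡ 0 (mod 3). 10 = 8 + 2 (binary 1010). Repeated squaring mod 3: 0^1 ≡ 0; 0^2 ≡ 0² = 0 ≡ 0; 0^4 ≡ 0² = 0 ≡ 0; 0^8 ≡ 0² = 0 ≡ 0. Multiply: (-3)^10 ≡ 0^8 × 0^2 ≡ 0 × 0 (mod 3): 0 × 0 = 0 ≡ 0. So (-3)^10 ≡ 0 (mod 3).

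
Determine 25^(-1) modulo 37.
25^(-1) ≡ 3 (mod 37). Verification: 25 × 3 = 75 ≡ 1 (mod 37)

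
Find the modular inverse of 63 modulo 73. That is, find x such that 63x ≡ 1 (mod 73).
51

Using Extended Euclidean Algorithm:
gcd(63, 73) = 1
Bezout coefficients: 63 × -22 + 73 × 19 = 1
So 63 × -22 ≡ 1 (mod 73)
The inverse is -22 mod 73 = 51
Verification: 63 × 51 = 3213 = 44 × 73 + 1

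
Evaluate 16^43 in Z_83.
Using repeated squaring. 43 = 32 + 8 + 2 + 1 (binary 101011). Repeated squaring mod 83: 16^1 ≡ 16; 16^2 ≡ 16² = 256 ≡ 7; 16^4 ≡ 7² = 49 ≡ 49; 16^8 ≡ 49² = 2401 ≡ 77; 16^16 ≡ 77² = 5929 ≡ 36; 16^32 ≡ 36² = 1296 ≡ 51. Multiply: 16^43 = 16^32 × 16^8 × 16^2 × 16^1 ≡ 51 × 77 × 7 × 16 (mod 83): 51 × 77 = 3927 ≡ 26; 26 × 7 = 182 ≡ 16; 16 × 16 = 256 ≡ 7. So 16^43 ≡ 7 (mod 83).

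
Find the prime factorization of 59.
59

Divide by primes starting from smallest:
59 ÷ 59 = 1

59 = 59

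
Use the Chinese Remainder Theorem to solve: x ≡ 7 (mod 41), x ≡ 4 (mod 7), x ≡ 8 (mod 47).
9314

Using the Chinese Remainder Theorem:
M = product of moduli = 13489
For equation 1: M_1 = 329, 329 ≡ 1 (mod 41), inverse of 329 mod 41 is 1 (check: 1 × 1 = 1 ≡ 1 (mod 41))
For equation 2: M_2 = 1927, 1927 ≡ 2 (mod 7), inverse of 1927 mod 7 is 4 (check: 2 × 4 = 8 ≡ 1 (mod 7))
For equation 3: M_3 = 287, 287 ≡ 5 (mod 47), inverse of 287 mod 47 is 19 (check: 5 × 19 = 95 ≡ 1 (mod 47))
Combine: x ≡ Σ r_i×M_i×(M_i⁻¹ mod m_i) = 7×329×1 + 4×1927×4 + 8×287×19 = 2303 + 30832 + 43624 = 76759
76759 mod 13489 = 9314
x ≡ 9314 (mod 13489)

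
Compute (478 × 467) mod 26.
16

(478 × 467) = 223226
223226 mod 26 = 16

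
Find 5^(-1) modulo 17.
7

Using Extended Euclidean Algorithm:
gcd(5, 17) = 1
Bezout coefficients: 5 × 7 + 17 × -2 = 1
So 5 × 7 ≡ 1 (mod 17)
The inverse is 7 mod 17 = 7
Verification: 5 × 7 = 35 = 2 × 17 + 1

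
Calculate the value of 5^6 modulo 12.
6 = 4 + 2 (binary 110). Repeated squaring mod 12: 5^1 ≡ 5; 5^2 ≡ 5² = 25 ≡ 1; 5^4 ≡ 1² = 1 ≡ 1. Multiply: 5^6 = 5^4 × 5^2 ≡ 1 × 1 (mod 12): 1 × 1 = 1 ≡ 1. So 5^6 ≡ 1 (mod 12).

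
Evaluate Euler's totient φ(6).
2

Prime factorization: 6 = 2 × 3
Using the formula φ(n) = n × Π(1 - 1/p) for each prime factor p:
φ(6) = 6 × (1 - 1/2) × (1 - 1/3)
φ(6) = 2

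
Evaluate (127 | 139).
(127/139) = 127^{69} mod 139 = 1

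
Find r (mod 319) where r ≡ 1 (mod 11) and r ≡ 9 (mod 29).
M = 11 × 29 = 319. M₁ = 29, y₁ ≡ 8 (mod 11). M₂ = 11, y₂ ≡ 8 (mod 29). r = 1×29×8 + 9×11×8 ≡ 67 (mod 319)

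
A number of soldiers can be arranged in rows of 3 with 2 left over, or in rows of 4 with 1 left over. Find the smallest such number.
M = 3 × 4 = 12. M₁ = 4, y₁ ≡ 1 (mod 3). M₂ = 3, y₂ ≡ 3 (mod 4). k = 2×4×1 + 1×3×3 ≡ 5 (mod 12). The smallest positive such number is 5.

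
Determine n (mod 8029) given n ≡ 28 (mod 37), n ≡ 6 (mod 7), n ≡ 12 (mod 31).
2988

Using the Chinese Remainder Theorem:
M = product of moduli = 8029
For equation 1: M_1 = 217, 217 ≡ 32 (mod 37), inverse of 217 mod 37 is 22 (check: 32 × 22 = 704 ≡ 1 (mod 37))
For equation 2: M_2 = 1147, 1147 ≡ 6 (mod 7), inverse of 1147 mod 7 is 6 (check: 6 × 6 = 36 ≡ 1 (mod 7))
For equation 3: M_3 = 259, 259 ≡ 11 (mod 31), inverse of 259 mod 31 is 17 (check: 11 × 17 = 187 ≡ 1 (mod 31))
Combine: n ≡ Σ r_i×M_i×(M_i⁻¹ mod m_i) = 28×217×22 + 6×1147×6 + 12×259×17 = 133672 + 41292 + 52836 = 227800
227800 mod 8029 = 2988
n ≡ 2988 (mod 8029)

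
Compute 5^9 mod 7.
9 = 8 + 1 (binary 1001). Repeated squaring mod 7: 5^1 ≡ 5; 5^2 ≡ 5² = 25 ≡ 4; 5^4 ≡ 4² = 16 ≡ 2; 5^8 ≡ 2² = 4 ≡ 4. Multiply: 5^9 = 5^8 × 5^1 ≡ 4 × 5 (mod 7): 4 × 5 = 20 ≡ 6. So 5^9 ≡ 6 (mod 7).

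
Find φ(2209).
2162

Prime factorization: 2209 = 47^2
Using the formula φ(n) = n × Π(1 - 1/p) for each prime factor p:
φ(2209) = 2209 × (1 - 1/47)
φ(2209) = 2162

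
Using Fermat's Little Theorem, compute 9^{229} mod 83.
29

By Fermat's Little Theorem, a^(p-1) ≡ 1 (mod p) for prime p and gcd(a, p) = 1
Here p = 83, so 9^82 ≡ 1 (mod 83)
We can reduce the exponent: 229 mod 82 = 65
So 9^229 ≡ 9^65 (mod 83)
Computing: 9^65 mod 83 = 29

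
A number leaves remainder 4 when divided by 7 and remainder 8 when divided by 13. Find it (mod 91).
M = 7 × 13 = 91. M₁ = 13, y₁ ≡ 6 (mod 7). M₂ = 7, y₂ ≡ 2 (mod 13). m = 4×13×6 + 8×7×2 ≡ 60 (mod 91)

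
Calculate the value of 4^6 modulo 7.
6 = 4 + 2 (binary 110). Repeated squaring mod 7: 4^1 ≡ 4; 4^2 ≡ 4² = 16 ≡ 2; 4^4 ≡ 2² = 4 ≡ 4. Multiply: 4^6 = 4^4 × 4^2 ≡ 4 × 2 (mod 7): 4 × 2 = 8 ≡ 1. So 4^6 ≡ 1 (mod 7).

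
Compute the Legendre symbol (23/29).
(23/29) = 23^{14} mod 29 = 1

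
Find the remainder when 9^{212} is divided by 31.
By Fermat: 9^{30} ≡ 1 (mod 31). 212 = 7×30 + 2. So 9^{212} ≡ 9^{2} ≡ 19 (mod 31)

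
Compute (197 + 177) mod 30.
14

(197 + 177) = 374
374 mod 30 = 14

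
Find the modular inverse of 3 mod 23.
3^(-1) ≡ 8 (mod 23). Verification: 3 × 8 = 24 ≡ 1 (mod 23)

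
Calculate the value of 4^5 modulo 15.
5 = 4 + 1 (binary 101). Repeated squaring mod 15: 4^1 ≡ 4; 4^2 ≡ 4² = 16 ≡ 1; 4^4 ≡ 1² = 1 ≡ 1. Multiply: 4^5 = 4^4 × 4^1 ≡ 1 × 4 (mod 15): 1 × 4 = 4 ≡ 4. So 4^5 ≡ 4 (mod 15).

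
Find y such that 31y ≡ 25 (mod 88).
15

Since gcd(31, 88) = 1 divides 25, a solution exists.
Multiply both sides by the inverse of 31 mod 88:
  31^(-1) mod 88 = 71
  x ≡ 71 × 25 ≡ 1775 ≡ 15 (mod 88)
Verification: 31 × 15 = 465 = 5 × 88 + 25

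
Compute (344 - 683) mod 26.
25

(344 - 683) = -339
-339 mod 26 = 25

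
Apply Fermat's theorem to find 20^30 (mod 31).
By Fermat's Little Theorem, 20^{30} ≡ 1 (mod 31) since 31 is prime and gcd(20, 31) = 1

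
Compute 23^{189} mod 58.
1

Using successive squaring:
Binary expansion of 189: 10111101
Powers of 23 mod 58 (each is the square of the previous):
  23^1 ≡ 23 (mod 58)
  23^2 ≡ 23² = 529 ≡ 7 (mod 58)
  23^4 ≡ 7² = 49 ≡ 49 (mod 58)
  23^8 ≡ 49² = 2401 ≡ 23 (mod 58)
  23^16 ≡ 23² = 529 ≡ 7 (mod 58)
  23^32 ≡ 7² = 49 ≡ 49 (mod 58)
  23^64 ≡ 49² = 2401 ≡ 23 (mod 58)
  23^128 ≡ 23² = 529 ≡ 7 (mod 58)
189 = 128 + 32 + 16 + 8 + 4 + 1, so 23^189 = 23^128 × 23^32 × 23^16 × 23^8 × 23^4 × 23^1 ≡ 7 × 49 × 7 × 23 × 49 × 23 (mod 58)
Multiplying step by step:
  7 × 49 = 343 ≡ 53 (mod 58)
  53 × 7 = 371 ≡ 23 (mod 58)
  23 × 23 = 529 ≡ 7 (mod 58)
  7 × 49 = 343 ≡ 53 (mod 58)
  53 × 23 = 1219 ≡ 1 (mod 58)
Result: 23^189 ≡ 1 (mod 58)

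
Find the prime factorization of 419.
419

Divide by primes starting from smallest:
419 ÷ 419 = 1

419 = 419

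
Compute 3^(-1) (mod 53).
18

Using Extended Euclidean Algorithm:
gcd(3, 53) = 1
Bezout coefficients: 3 × 18 + 53 × -1 = 1
So 3 × 18 ≡ 1 (mod 53)
The inverse is 18 mod 53 = 18
Verification: 3 × 18 = 54 = 1 × 53 + 1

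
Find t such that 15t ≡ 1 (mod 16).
15

Since gcd(15, 16) = 1 divides 1, a solution exists.
Multiply both sides by the inverse of 15 mod 16:
  15^(-1) mod 16 = 15
  x ≡ 15 × 1 ≡ 15 ≡ 15 (mod 16)
Verification: 15 × 15 = 225 = 14 × 16 + 1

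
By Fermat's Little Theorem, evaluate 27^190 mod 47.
By Fermat: 27^{46} ≡ 1 (mod 47). 190 = 4×46 + 6. So 27^{190} ≡ 27^{6} ≡ 6 (mod 47)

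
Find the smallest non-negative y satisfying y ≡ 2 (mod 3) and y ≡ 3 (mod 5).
M = 3 × 5 = 15. M₁ = 5, y₁ ≡ 2 (mod 3). M₂ = 3, y₂ ≡ 2 (mod 5). y = 2×5×2 + 3×3×2 ≡ 8 (mod 15)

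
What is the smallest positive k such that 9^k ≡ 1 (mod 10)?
Powers of 9 mod 10: 9^1≡9, 9^2≡1. Order = 2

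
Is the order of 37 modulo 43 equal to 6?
Yes, ord_43(37) = 6.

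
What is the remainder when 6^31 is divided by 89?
Using repeated squaring. 31 = 16 + 8 + 4 + 2 + 1 (binary 11111). Repeated squaring mod 89: 6^1 ≡ 6; 6^2 ≡ 6² = 36 ≡ 36; 6^4 ≡ 36² = 1296 ≡ 50; 6^8 ≡ 50² = 2500 ≡ 8; 6^16 ≡ 8² = 64 ≡ 64. Multiply: 6^31 = 6^16 × 6^8 × 6^4 × 6^2 × 6^1 ≡ 64 × 8 × 50 × 36 × 6 (mod 89): 64 × 8 = 512 ≡ 67; 67 × 50 = 3350 ≡ 57; 57 × 36 = 2052 ≡ 5; 5 × 6 = 30 ≡ 30. So 6^31 ≡ 30 (mod 89).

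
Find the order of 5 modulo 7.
Powers of 5 mod 7: 5^1≡5, 5^2≡4, 5^3≡6, 5^4≡2, 5^5≡3, 5^6≡1. Order = 6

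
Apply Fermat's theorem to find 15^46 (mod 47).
By Fermat's Little Theorem, 15^{46} ≡ 1 (mod 47) since 47 is prime and gcd(15, 47) = 1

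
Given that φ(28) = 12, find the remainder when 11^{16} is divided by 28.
By Euler: 11^{12} ≡ 1 (mod 28) since gcd(11, 28) = 1. 16 = 1×12 + 4. So 11^{16} ≡ 11^{4} ≡ 25 (mod 28)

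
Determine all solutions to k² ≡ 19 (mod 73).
The square roots of 19 mod 73 are 47 and 26. Verify: 47² = 2209 ≡ 19 (mod 73)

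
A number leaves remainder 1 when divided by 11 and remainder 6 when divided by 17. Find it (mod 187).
M = 11 × 17 = 187. M₁ = 17, y₁ ≡ 2 (mod 11). M₂ = 11, y₂ ≡ 14 (mod 17). n = 1×17×2 + 6×11×14 ≡ 23 (mod 187)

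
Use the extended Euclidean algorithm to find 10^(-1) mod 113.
Extended GCD: 10(34) + 113(-3) = 1. So 10^(-1) ≡ 34 ≡ 34 (mod 113). Verify: 10 × 34 = 340 ≡ 1 (mod 113)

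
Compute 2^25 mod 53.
Using repeated squaring. 25 = 16 + 8 + 1 (binary 11001). Repeated squaring mod 53: 2^1 ≡ 2; 2^2 ≡ 2² = 4 ≡ 4; 2^4 ≡ 4² = 16 ≡ 16; 2^8 ≡ 16² = 256 ≡ 44; 2^16 ≡ 44² = 1936 ≡ 28. Multiply: 2^25 = 2^16 × 2^8 × 2^1 ≡ 28 × 44 × 2 (mod 53): 28 × 44 = 1232 ≡ 13; 13 × 2 = 26 ≡ 26. So 2^25 ≡ 26 (mod 53).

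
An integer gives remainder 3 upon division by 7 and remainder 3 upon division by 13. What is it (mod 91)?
M = 7 × 13 = 91. M₁ = 13, y₁ ≡ 6 (mod 7). M₂ = 7, y₂ ≡ 2 (mod 13). t = 3×13×6 + 3×7×2 ≡ 3 (mod 91). The smallest positive such number is 3.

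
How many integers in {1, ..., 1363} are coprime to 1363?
1288

Prime factorization: 1363 = 29 × 47
Using the formula φ(n) = n × Π(1 - 1/p) for each prime factor p:
φ(1363) = 1363 × (1 - 1/29) × (1 - 1/47)
φ(1363) = 1288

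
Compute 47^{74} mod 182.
25

Using successive squaring:
Binary expansion of 74: 1001010
Powers of 47 mod 182 (each is the square of the previous):
  47^1 ≡ 47 (mod 182)
  47^2 ≡ 47² = 2209 ≡ 25 (mod 182)
  47^4 ≡ 25² = 625 ≡ 79 (mod 182)
  47^8 ≡ 79² = 6241 ≡ 53 (mod 182)
  47^16 ≡ 53² = 2809 ≡ 79 (mod 182)
  47^32 ≡ 79² = 6241 ≡ 53 (mod 182)
  47^64 ≡ 53² = 2809 ≡ 79 (mod 182)
74 = 64 + 8 + 2, so 47^74 = 47^64 × 47^8 × 47^2 ≡ 79 × 53 × 25 (mod 182)
Multiplying step by step:
  79 × 53 = 4187 ≡ 1 (mod 182)
  1 × 25 = 25 ≡ 25 (mod 182)
Result: 47^74 ≡ 25 (mod 182)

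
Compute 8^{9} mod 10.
8

Using successive squaring:
Binary expansion of 9: 1001
Powers of 8 mod 10 (each is the square of the previous):
  8^1 ≡ 8 (mod 10)
  8^2 ≡ 8² = 64 ≡ 4 (mod 10)
  8^4 ≡ 4² = 16 ≡ 6 (mod 10)
  8^8 ≡ 6² = 36 ≡ 6 (mod 10)
9 = 8 + 1, so 8^9 = 8^8 × 8^1 ≡ 6 × 8 (mod 10)
Multiplying step by step:
  6 × 8 = 48 ≡ 8 (mod 10)
Result: 8^9 ≡ 8 (mod 10)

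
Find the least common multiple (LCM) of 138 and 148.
10212

First find GCD(138, 148) using the Euclidean algorithm:
138 = 0 × 148 + 138
148 = 1 × 138 + 10
138 = 13 × 10 + 8
10 = 1 × 8 + 2
8 = 4 × 2 + 0
GCD(138, 148) = 2

LCM formula: LCM(a, b) = (a × b) / GCD(a, b)
LCM(138, 148) = (138 × 148) / 2
LCM(138, 148) = 20424 / 2
LCM(138, 148) = 10212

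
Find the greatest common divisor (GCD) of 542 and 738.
2

Using the Euclidean algorithm:
542 = 0 × 738 + 542
738 = 1 × 542 + 196
542 = 2 × 196 + 150
196 = 1 × 150 + 46
150 = 3 × 46 + 12
46 = 3 × 12 + 10
12 = 1 × 10 + 2
10 = 5 × 2 + 0

GCD(542, 738) = 2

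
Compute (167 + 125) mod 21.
19

(167 + 125) = 292
292 mod 21 = 19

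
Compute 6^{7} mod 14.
6

Using successive squaring:
Binary expansion of 7: 111
Powers of 6 mod 14 (each is the square of the previous):
  6^1 ≡ 6 (mod 14)
  6^2 ≡ 6² = 36 ≡ 8 (mod 14)
  6^4 ≡ 8² = 64 ≡ 8 (mod 14)
7 = 4 + 2 + 1, so 6^7 = 6^4 × 6^2 × 6^1 ≡ 8 × 8 × 6 (mod 14)
Multiplying step by step:
  8 × 8 = 64 ≡ 8 (mod 14)
  8 × 6 = 48 ≡ 6 (mod 14)
Result: 6^7 ≡ 6 (mod 14)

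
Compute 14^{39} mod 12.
8

Using successive squaring:
Binary expansion of 39: 100111
Powers of 14 mod 12 (each is the square of the previous):
  14^1 ≡ 2 (mod 12)
  14^2 ≡ 2² = 4 ≡ 4 (mod 12)
  14^4 ≡ 4² = 16 ≡ 4 (mod 12)
  14^8 ≡ 4² = 16 ≡ 4 (mod 12)
  14^16 ≡ 4² = 16 ≡ 4 (mod 12)
  14^32 ≡ 4² = 16 ≡ 4 (mod 12)
39 = 32 + 4 + 2 + 1, so 14^39 = 14^32 × 14^4 × 14^2 × 14^1 ≡ 4 × 4 × 4 × 2 (mod 12)
Multiplying step by step:
  4 × 4 = 16 ≡ 4 (mod 12)
  4 × 4 = 16 ≡ 4 (mod 12)
  4 × 2 = 8 ≡ 8 (mod 12)
Result: 14^39 ≡ 8 (mod 12)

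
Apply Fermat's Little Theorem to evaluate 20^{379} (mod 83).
8

By Fermat's Little Theorem, a^(p-1) ≡ 1 (mod p) for prime p and gcd(a, p) = 1
Here p = 83, so 20^82 ≡ 1 (mod 83)
We can reduce the exponent: 379 mod 82 = 51
So 20^379 ≡ 20^51 (mod 83)
Computing: 20^51 mod 83 = 8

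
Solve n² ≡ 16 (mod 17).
The square roots of 16 mod 17 are 4 and 13. Verify: 4² = 16 ≡ 16 (mod 17)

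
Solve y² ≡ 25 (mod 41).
The square roots of 25 mod 41 are 36 and 5. Verify: 36² = 1296 ≡ 25 (mod 41)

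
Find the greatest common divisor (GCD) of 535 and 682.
1

Using the Euclidean algorithm:
535 = 0 × 682 + 535
682 = 1 × 535 + 147
535 = 3 × 147 + 94
147 = 1 × 94 + 53
94 = 1 × 53 + 41
53 = 1 × 41 + 12
41 = 3 × 12 + 5
12 = 2 × 5 + 2
5 = 2 × 2 + 1
2 = 2 × 1 + 0

GCD(535, 682) = 1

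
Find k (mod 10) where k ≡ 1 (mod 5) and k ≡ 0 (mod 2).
M = 5 × 2 = 10. M₁ = 2, y₁ ≡ 3 (mod 5). M₂ = 5, y₂ ≡ 1 (mod 2). k = 1×2×3 + 0×5×1 ≡ 6 (mod 10)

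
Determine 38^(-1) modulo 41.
38^(-1) ≡ 27 (mod 41). Verification: 38 × 27 = 1026 ≡ 1 (mod 41)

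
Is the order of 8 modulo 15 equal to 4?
Yes, ord_15(8) = 4.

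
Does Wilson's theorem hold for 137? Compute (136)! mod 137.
(136)! mod 137 = 136. Since this equals -1 (mod 137), Wilson confirms 137 is prime.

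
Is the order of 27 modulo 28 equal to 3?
No, the actual order is 2, not 3.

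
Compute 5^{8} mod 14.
11

Using successive squaring:
Binary expansion of 8: 1000
Powers of 5 mod 14 (each is the square of the previous):
  5^1 ≡ 5 (mod 14)
  5^2 ≡ 5² = 25 ≡ 11 (mod 14)
  5^4 ≡ 11² = 121 ≡ 9 (mod 14)
  5^8 ≡ 9² = 81 ≡ 11 (mod 14)
8 is a power of 2, so 5^8 is the last square: ≡ 11 (mod 14)
Result: 5^8 ≡ 11 (mod 14)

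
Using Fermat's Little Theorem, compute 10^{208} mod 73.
1

By Fermat's Little Theorem, a^(p-1) ≡ 1 (mod p) for prime p and gcd(a, p) = 1
Here p = 73, so 10^72 ≡ 1 (mod 73)
We can reduce the exponent: 208 mod 72 = 64
So 10^208 ≡ 10^64 (mod 73)
Computing: 10^64 mod 73 = 1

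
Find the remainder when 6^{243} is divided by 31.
By Fermat: 6^{30} ≡ 1 (mod 31). 243 = 8×30 + 3. So 6^{243} ≡ 6^{3} ≡ 30 (mod 31)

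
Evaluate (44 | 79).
(44/79) = 44^{39} mod 79 = 1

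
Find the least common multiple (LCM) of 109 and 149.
16241

First find GCD(109, 149) using the Euclidean algorithm:
109 = 0 × 149 + 109
149 = 1 × 109 + 40
109 = 2 × 40 + 29
40 = 1 × 29 + 11
29 = 2 × 11 + 7
11 = 1 × 7 + 4
7 = 1 × 4 + 3
4 = 1 × 3 + 1
3 = 3 × 1 + 0
GCD(109, 149) = 1

LCM formula: LCM(a, b) = (a × b) / GCD(a, b)
LCM(109, 149) = (109 × 149) / 1
LCM(109, 149) = 16241 / 1
LCM(109, 149) = 16241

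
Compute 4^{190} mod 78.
22

Using successive squaring:
Binary expansion of 190: 10111110
Powers of 4 mod 78 (each is the square of the previous):
  4^1 ≡ 4 (mod 78)
  4^2 ≡ 4² = 16 ≡ 16 (mod 78)
  4^4 ≡ 16² = 256 ≡ 22 (mod 78)
  4^8 ≡ 22² = 484 ≡ 16 (mod 78)
  4^16 ≡ 16² = 256 ≡ 22 (mod 78)
  4^32 ≡ 22² = 484 ≡ 16 (mod 78)
  4^64 ≡ 16² = 256 ≡ 22 (mod 78)
  4^128 ≡ 22² = 484 ≡ 16 (mod 78)
190 = 128 + 32 + 16 + 8 + 4 + 2, so 4^190 = 4^128 × 4^32 × 4^16 × 4^8 × 4^4 × 4^2 ≡ 16 × 16 × 22 × 16 × 22 × 16 (mod 78)
Multiplying step by step:
  16 × 16 = 256 ≡ 22 (mod 78)
  22 × 22 = 484 ≡ 16 (mod 78)
  16 × 16 = 256 ≡ 22 (mod 78)
  22 × 22 = 484 ≡ 16 (mod 78)
  16 × 16 = 256 ≡ 22 (mod 78)
Result: 4^190 ≡ 22 (mod 78)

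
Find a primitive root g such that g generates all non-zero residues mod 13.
p - 1 = 12 has prime divisors 2, 3. h is a primitive root mod 13 iff h^(12/q) ≢ 1 (mod 13) for each such q.
h = 2: 2^6 ≡ 12, 2^4 ≡ 3 (mod 13); none is 1, so 2 has order 12 and is a primitive root.
The smallest primitive root mod 13 is g = 2.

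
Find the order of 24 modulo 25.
Powers of 24 mod 25: 24^1≡24, 24^2≡1. Order = 2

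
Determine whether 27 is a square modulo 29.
By Euler's criterion: 27^{14} ≡ 28 (mod 29). Since this equals -1 (≡ 28), 27 is not a QR.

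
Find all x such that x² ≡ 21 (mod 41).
The square roots of 21 mod 41 are 12 and 29. Verify: 12² = 144 ≡ 21 (mod 41)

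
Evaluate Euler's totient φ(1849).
1806

Prime factorization: 1849 = 43^2
Using the formula φ(n) = n × Π(1 - 1/p) for each prime factor p:
φ(1849) = 1849 × (1 - 1/43)
φ(1849) = 1806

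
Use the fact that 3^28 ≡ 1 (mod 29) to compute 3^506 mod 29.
By Fermat: 3^{28} ≡ 1 (mod 29). 506 ≡ 2 (mod 28). So 3^{506} ≡ 3^{2} ≡ 9 (mod 29)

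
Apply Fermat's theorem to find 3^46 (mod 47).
By Fermat's Little Theorem, 3^{46} ≡ 1 (mod 47) since 47 is prime and gcd(3, 47) = 1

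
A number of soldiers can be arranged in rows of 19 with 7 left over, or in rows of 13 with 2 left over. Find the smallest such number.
M = 19 × 13 = 247. M₁ = 13, y₁ ≡ 3 (mod 19). M₂ = 19, y₂ ≡ 11 (mod 13). z = 7×13×3 + 2×19×11 ≡ 197 (mod 247). The smallest positive such number is 197.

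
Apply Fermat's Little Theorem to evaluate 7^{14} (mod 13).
10

By Fermat's Little Theorem, a^(p-1) ≡ 1 (mod p) for prime p and gcd(a, p) = 1
Here p = 13, so 7^12 ≡ 1 (mod 13)
We can reduce the exponent: 14 mod 12 = 2
So 7^14 ≡ 7^2 (mod 13)
Computing: 7^2 mod 13 = 10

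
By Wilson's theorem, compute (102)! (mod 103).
By Wilson's theorem, (102)! ≡ -1 ≡ 102 (mod 103)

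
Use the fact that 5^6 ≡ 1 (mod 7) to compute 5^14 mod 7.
By Fermat: 5^{6} ≡ 1 (mod 7). 14 = 2×6 + 2. So 5^{14} ≡ 5^{2} ≡ 4 (mod 7)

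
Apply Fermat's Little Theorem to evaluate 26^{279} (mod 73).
63

By Fermat's Little Theorem, a^(p-1) ≡ 1 (mod p) for prime p and gcd(a, p) = 1
Here p = 73, so 26^72 ≡ 1 (mod 73)
We can reduce the exponent: 279 mod 72 = 63
So 26^279 ≡ 26^63 (mod 73)
Computing: 26^63 mod 73 = 63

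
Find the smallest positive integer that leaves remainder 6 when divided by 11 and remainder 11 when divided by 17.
M = 11 × 17 = 187. M₁ = 17, y₁ ≡ 2 (mod 11). M₂ = 11, y₂ ≡ 14 (mod 17). k = 6×17×2 + 11×11×14 ≡ 28 (mod 187). The smallest positive such number is 28.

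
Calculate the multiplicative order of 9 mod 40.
Powers of 9 mod 40: 9^1≡9, 9^2≡1. Order = 2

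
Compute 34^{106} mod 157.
44

Using successive squaring:
Binary expansion of 106: 1101010
Powers of 34 mod 157 (each is the square of the previous):
  34^1 ≡ 34 (mod 157)
  34^2 ≡ 34² = 1156 ≡ 57 (mod 157)
  34^4 ≡ 57² = 3249 ≡ 109 (mod 157)
  34^8 ≡ 109² = 11881 ≡ 106 (mod 157)
  34^16 ≡ 106² = 11236 ≡ 89 (mod 157)
  34^32 ≡ 89² = 7921 ≡ 71 (mod 157)
  34^64 ≡ 71² = 5041 ≡ 17 (mod 157)
106 = 64 + 32 + 8 + 2, so 34^106 = 34^64 × 34^32 × 34^8 × 34^2 ≡ 17 × 71 × 106 × 57 (mod 157)
Multiplying step by step:
  17 × 71 = 1207 ≡ 108 (mod 157)
  108 × 106 = 11448 ≡ 144 (mod 157)
  144 × 57 = 8208 ≡ 44 (mod 157)
Result: 34^106 ≡ 44 (mod 157)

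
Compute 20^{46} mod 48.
16

Using successive squaring:
Binary expansion of 46: 101110
Powers of 20 mod 48 (each is the square of the previous):
  20^1 ≡ 20 (mod 48)
  20^2 ≡ 20² = 400 ≡ 16 (mod 48)
  20^4 ≡ 16² = 256 ≡ 16 (mod 48)
  20^8 ≡ 16² = 256 ≡ 16 (mod 48)
  20^16 ≡ 16² = 256 ≡ 16 (mod 48)
  20^32 ≡ 16² = 256 ≡ 16 (mod 48)
46 = 32 + 8 + 4 + 2, so 20^46 = 20^32 × 20^8 × 20^4 × 20^2 ≡ 16 × 16 × 16 × 16 (mod 48)
Multiplying step by step:
  16 × 16 = 256 ≡ 16 (mod 48)
  16 × 16 = 256 ≡ 16 (mod 48)
  16 × 16 = 256 ≡ 16 (mod 48)
Result: 20^46 ≡ 16 (mod 48)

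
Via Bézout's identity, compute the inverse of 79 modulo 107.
Extended GCD: 79(42) + 107(-31) = 1. So 79^(-1) ≡ 42 ≡ 42 (mod 107). Verify: 79 × 42 = 3318 ≡ 1 (mod 107)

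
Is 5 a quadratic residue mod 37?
By Euler's criterion: 5^{18} ≡ 36 (mod 37). Since this equals -1 (≡ 36), 5 is not a QR.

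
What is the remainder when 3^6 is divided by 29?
6 = 4 + 2 (binary 110). Repeated squaring mod 29: 3^1 ≡ 3; 3^2 ≡ 3² = 9 ≡ 9; 3^4 ≡ 9² = 81 ≡ 23. Multiply: 3^6 = 3^4 × 3^2 ≡ 23 × 9 (mod 29): 23 × 9 = 207 ≡ 4. So 3^6 ≡ 4 (mod 29).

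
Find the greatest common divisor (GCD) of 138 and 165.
3

Using the Euclidean algorithm:
138 = 0 × 165 + 138
165 = 1 × 138 + 27
138 = 5 × 27 + 3
27 = 9 × 3 + 0

GCD(138, 165) = 3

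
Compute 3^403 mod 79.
Using Fermat: 3^{78} ≡ 1 (mod 79). 403 ≡ 13 (mod 78). So 3^{403} ≡ 3^{13} ≡ 24 (mod 79)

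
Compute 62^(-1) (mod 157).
62^(-1) ≡ 38 (mod 157). Verification: 62 × 38 = 2356 ≡ 1 (mod 157)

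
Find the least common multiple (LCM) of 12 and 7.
84

First find GCD(12, 7) using the Euclidean algorithm:
12 = 1 × 7 + 5
7 = 1 × 5 + 2
5 = 2 × 2 + 1
2 = 2 × 1 + 0
GCD(12, 7) = 1

LCM formula: LCM(a, b) = (a × b) / GCD(a, b)
LCM(12, 7) = (12 × 7) / 1
LCM(12, 7) = 84 / 1
LCM(12, 7) = 84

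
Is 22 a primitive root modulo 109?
No

To verify, check if 22^(108/q) ≢ 1 (mod 109) for each prime divisor q of 108
Divisors of 108 = 108: [1, 2, 3, 4, 6, 9, 12, 18, 27, 36, 54, 108]
  22^(108/2) = 22^54 ≡ 1 (mod 109)
  22^(108/3) = 22^36 ≡ 45 (mod 109)
Conclusion: 22 is not a primitive root modulo 109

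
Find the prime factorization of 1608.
2^3 × 3 × 67

Divide by primes starting from smallest:
1608 ÷ 2 = 804
804 ÷ 2 = 402
402 ÷ 2 = 201
201 ÷ 3 = 67
67 ÷ 67 = 1

1608 = 2^3 × 3 × 67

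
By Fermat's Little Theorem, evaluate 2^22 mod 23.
By Fermat's Little Theorem, 2^{22} ≡ 1 (mod 23) since 23 is prime and gcd(2, 23) = 1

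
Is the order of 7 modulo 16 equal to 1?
No, the actual order is 2, not 1.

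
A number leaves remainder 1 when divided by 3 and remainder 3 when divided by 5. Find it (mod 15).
M = 3 × 5 = 15. M₁ = 5, y₁ ≡ 2 (mod 3). M₂ = 3, y₂ ≡ 2 (mod 5). y = 1×5×2 + 3×3×2 ≡ 13 (mod 15)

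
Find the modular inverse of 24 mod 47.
24^(-1) ≡ 2 (mod 47). Verification: 24 × 2 = 48 ≡ 1 (mod 47)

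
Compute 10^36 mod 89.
Using repeated squaring. 36 = 32 + 4 (binary 100100). Repeated squaring mod 89: 10^1 ≡ 10; 10^2 ≡ 10² = 100 ≡ 11; 10^4 ≡ 11² = 121 ≡ 32; 10^8 ≡ 32² = 1024 ≡ 45; 10^16 ≡ 45² = 2025 ≡ 67; 10^32 ≡ 67² = 4489 ≡ 39. Multiply: 10^36 = 10^32 × 10^4 ≡ 39 × 32 (mod 89): 39 × 32 = 1248 ≡ 2. So 10^36 ≡ 2 (mod 89).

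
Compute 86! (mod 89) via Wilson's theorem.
(88)! = (86)! × (87) × (88) ≡ -1 (mod 89). So (86)! ≡ -1 × [(88)(87)]^(-1) ≡ 44 (mod 89)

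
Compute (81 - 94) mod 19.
6

(81 - 94) = -13
-13 mod 19 = 6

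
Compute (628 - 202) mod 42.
6

(628 - 202) = 426
426 mod 42 = 6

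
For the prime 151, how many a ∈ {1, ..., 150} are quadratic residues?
For prime 151, there are (p-1)/2 = (151-1)/2 = 75 quadratic residues (excluding 0).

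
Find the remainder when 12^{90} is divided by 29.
By Fermat: 12^{28} ≡ 1 (mod 29). 90 = 3×28 + 6. So 12^{90} ≡ 12^{6} ≡ 28 (mod 29)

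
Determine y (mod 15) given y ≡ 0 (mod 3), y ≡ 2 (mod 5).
12

Using the Chinese Remainder Theorem:
M = product of moduli = 15
For equation 1: M_1 = 5, 5 ≡ 2 (mod 3), inverse of 5 mod 3 is 2 (check: 2 × 2 = 4 ≡ 1 (mod 3))
For equation 2: M_2 = 3, 3 ≡ 3 (mod 5), inverse of 3 mod 5 is 2 (check: 3 × 2 = 6 ≡ 1 (mod 5))
Combine: y ≡ Σ r_i×M_i×(M_i⁻¹ mod m_i) = 0×5×2 + 2×3×2 = 0 + 12 = 12
12 mod 15 = 12
y ≡ 12 (mod 15)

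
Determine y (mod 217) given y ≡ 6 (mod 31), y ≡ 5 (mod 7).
68

Using the Chinese Remainder Theorem:
M = product of moduli = 217
For equation 1: M_1 = 7, 7 ≡ 7 (mod 31), inverse of 7 mod 31 is 9 (check: 7 × 9 = 63 ≡ 1 (mod 31))
For equation 2: M_2 = 31, 31 ≡ 3 (mod 7), inverse of 31 mod 7 is 5 (check: 3 × 5 = 15 ≡ 1 (mod 7))
Combine: y ≡ Σ r_i×M_i×(M_i⁻¹ mod m_i) = 6×7×9 + 5×31×5 = 378 + 775 = 1153
1153 mod 217 = 68
y ≡ 68 (mod 217)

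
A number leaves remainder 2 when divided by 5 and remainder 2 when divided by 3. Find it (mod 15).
M = 5 × 3 = 15. M₁ = 3, y₁ ≡ 2 (mod 5). M₂ = 5, y₂ ≡ 2 (mod 3). z = 2×3×2 + 2×5×2 ≡ 2 (mod 15)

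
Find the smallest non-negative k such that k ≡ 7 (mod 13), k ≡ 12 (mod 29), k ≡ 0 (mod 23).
6624

Using the Chinese Remainder Theorem:
M = product of moduli = 8671
For equation 1: M_1 = 667, 667 ≡ 4 (mod 13), inverse of 667 mod 13 is 10 (check: 4 × 10 = 40 ≡ 1 (mod 13))
For equation 2: M_2 = 299, 299 ≡ 9 (mod 29), inverse of 299 mod 29 is 13 (check: 9 × 13 = 117 ≡ 1 (mod 29))
For equation 3: M_3 = 377, 377 ≡ 9 (mod 23), inverse of 377 mod 23 is 18 (check: 9 × 18 = 162 ≡ 1 (mod 23))
Combine: k ≡ Σ r_i×M_i×(M_i⁻¹ mod m_i) = 7×667×10 + 12×299×13 + 0×377×18 = 46690 + 46644 + 0 = 93334
93334 mod 8671 = 6624
k ≡ 6624 (mod 8671)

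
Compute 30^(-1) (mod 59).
2

Using Extended Euclidean Algorithm:
gcd(30, 59) = 1
Bezout coefficients: 30 × 2 + 59 × -1 = 1
So 30 × 2 ≡ 1 (mod 59)
The inverse is 2 mod 59 = 2
Verification: 30 × 2 = 60 = 1 × 59 + 1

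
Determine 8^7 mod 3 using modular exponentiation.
8 ≡ 2 (mod 3). 7 = 4 + 2 + 1 (binary 111). Repeated squaring mod 3: 2^1 ≡ 2; 2^2 ≡ 2² = 4 ≡ 1; 2^4 ≡ 1² = 1 ≡ 1. Multiply: 8^7 ≡ 2^4 × 2^2 × 2^1 ≡ 1 × 1 × 2 (mod 3): 1 × 1 = 1 ≡ 1; 1 × 2 = 2 ≡ 2. So 8^7 ≡ 2 (mod 3).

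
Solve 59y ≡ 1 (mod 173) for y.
59^(-1) ≡ 44 (mod 173). Verification: 59 × 44 = 2596 ≡ 1 (mod 173)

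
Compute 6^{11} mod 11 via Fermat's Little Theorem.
6

By Fermat's Little Theorem, a^(p-1) ≡ 1 (mod p) for prime p and gcd(a, p) = 1
Here p = 11, so 6^10 ≡ 1 (mod 11)
We can reduce the exponent: 11 mod 10 = 1
So 6^11 ≡ 6^1 (mod 11)
Computing: 6^1 mod 11 = 6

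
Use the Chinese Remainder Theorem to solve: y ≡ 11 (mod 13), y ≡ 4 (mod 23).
50

Using the Chinese Remainder Theorem:
M = product of moduli = 299
For equation 1: M_1 = 23, 23 ≡ 10 (mod 13), inverse of 23 mod 13 is 4 (check: 10 × 4 = 40 ≡ 1 (mod 13))
For equation 2: M_2 = 13, 13 ≡ 13 (mod 23), inverse of 13 mod 23 is 16 (check: 13 × 16 = 208 ≡ 1 (mod 23))
Combine: y ≡ Σ r_i×M_i×(M_i⁻¹ mod m_i) = 11×23×4 + 4×13×16 = 1012 + 832 = 1844
1844 mod 299 = 50
y ≡ 50 (mod 299)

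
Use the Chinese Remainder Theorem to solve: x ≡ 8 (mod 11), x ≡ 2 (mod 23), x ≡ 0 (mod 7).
140

Using the Chinese Remainder Theorem:
M = product of moduli = 1771
For equation 1: M_1 = 161, 161 ≡ 7 (mod 11), inverse of 161 mod 11 is 8 (check: 7 × 8 = 56 ≡ 1 (mod 11))
For equation 2: M_2 = 77, 77 ≡ 8 (mod 23), inverse of 77 mod 23 is 3 (check: 8 × 3 = 24 ≡ 1 (mod 23))
For equation 3: M_3 = 253, 253 ≡ 1 (mod 7), inverse of 253 mod 7 is 1 (check: 1 × 1 = 1 ≡ 1 (mod 7))
Combine: x ≡ Σ r_i×M_i×(M_i⁻¹ mod m_i) = 8×161×8 + 2×77×3 + 0×253×1 = 10304 + 462 + 0 = 10766
10766 mod 1771 = 140
x ≡ 140 (mod 1771)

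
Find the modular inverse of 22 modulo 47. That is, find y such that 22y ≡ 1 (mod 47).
15

Using Extended Euclidean Algorithm:
gcd(22, 47) = 1
Bezout coefficients: 22 × 15 + 47 × -7 = 1
So 22 × 15 ≡ 1 (mod 47)
The inverse is 15 mod 47 = 15
Verification: 22 × 15 = 330 = 7 × 47 + 1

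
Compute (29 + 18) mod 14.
5

(29 + 18) = 47
47 mod 14 = 5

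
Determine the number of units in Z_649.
580

Prime factorization: 649 = 11 × 59
Using the formula φ(n) = n × Π(1 - 1/p) for each prime factor p:
φ(649) = 649 × (1 - 1/11) × (1 - 1/59)
φ(649) = 580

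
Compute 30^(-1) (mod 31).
30^(-1) ≡ 30 (mod 31). Verification: 30 × 30 = 900 ≡ 1 (mod 31)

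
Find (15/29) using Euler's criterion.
(15/29) = 15^{14} mod 29 = -1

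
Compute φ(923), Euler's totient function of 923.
840

Prime factorization: 923 = 13 × 71
Using the formula φ(n) = n × Π(1 - 1/p) for each prime factor p:
φ(923) = 923 × (1 - 1/13) × (1 - 1/71)
φ(923) = 840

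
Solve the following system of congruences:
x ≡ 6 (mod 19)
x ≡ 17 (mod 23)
63

Using the Chinese Remainder Theorem:
M = product of moduli = 437
For equation 1: M_1 = 23, 23 ≡ 4 (mod 19), inverse of 23 mod 19 is 5 (check: 4 × 5 = 20 ≡ 1 (mod 19))
For equation 2: M_2 = 19, 19 ≡ 19 (mod 23), inverse of 19 mod 23 is 17 (check: 19 × 17 = 323 ≡ 1 (mod 23))
Combine: x ≡ Σ r_i×M_i×(M_i⁻¹ mod m_i) = 6×23×5 + 17×19×17 = 690 + 5491 = 6181
6181 mod 437 = 63
x ≡ 63 (mod 437)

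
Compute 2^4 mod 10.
4 = 4 (binary 100). Repeated squaring mod 10: 2^1 ≡ 2; 2^2 ≡ 2² = 4 ≡ 4; 2^4 ≡ 4² = 16 ≡ 6. So 2^4 ≡ 6 (mod 10).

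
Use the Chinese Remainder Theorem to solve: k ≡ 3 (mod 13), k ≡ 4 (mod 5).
29

Using the Chinese Remainder Theorem:
M = product of moduli = 65
For equation 1: M_1 = 5, 5 ≡ 5 (mod 13), inverse of 5 mod 13 is 8 (check: 5 × 8 = 40 ≡ 1 (mod 13))
For equation 2: M_2 = 13, 13 ≡ 3 (mod 5), inverse of 13 mod 5 is 2 (check: 3 × 2 = 6 ≡ 1 (mod 5))
Combine: k ≡ Σ r_i×M_i×(M_i⁻¹ mod m_i) = 3×5×8 + 4×13×2 = 120 + 104 = 224
224 mod 65 = 29
k ≡ 29 (mod 65)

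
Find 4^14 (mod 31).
Using repeated squaring. 14 = 8 + 4 + 2 (binary 1110). Repeated squaring mod 31: 4^1 ≡ 4; 4^2 ≡ 4² = 16 ≡ 16; 4^4 ≡ 16² = 256 ≡ 8; 4^8 ≡ 8² = 64 ≡ 2. Multiply: 4^14 = 4^8 × 4^4 × 4^2 ≡ 2 × 8 × 16 (mod 31): 2 × 8 = 16 ≡ 16; 16 × 16 = 256 ≡ 8. So 4^14 ≡ 8 (mod 31).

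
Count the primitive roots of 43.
12

The number of primitive roots modulo p is φ(p-1) = φ(42)
φ(42) = 12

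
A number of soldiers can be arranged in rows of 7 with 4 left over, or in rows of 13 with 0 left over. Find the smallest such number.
M = 7 × 13 = 91. M₁ = 13, y₁ ≡ 6 (mod 7). M₂ = 7, y₂ ≡ 2 (mod 13). n = 4×13×6 + 0×7×2 ≡ 39 (mod 91). The smallest positive such number is 39.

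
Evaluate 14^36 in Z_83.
Using repeated squaring. 36 = 32 + 4 (binary 100100). Repeated squaring mod 83: 14^1 ≡ 14; 14^2 ≡ 14² = 196 ≡ 30; 14^4 ≡ 30² = 900 ≡ 70; 14^8 ≡ 70² = 4900 ≡ 3; 14^16 ≡ 3² = 9 ≡ 9; 14^32 ≡ 9² = 81 ≡ 81. Multiply: 14^36 = 14^32 × 14^4 ≡ 81 × 70 (mod 83): 81 × 70 = 5670 ≡ 26. So 14^36 ≡ 26 (mod 83).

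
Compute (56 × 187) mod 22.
0

(56 × 187) = 10472
10472 mod 22 = 0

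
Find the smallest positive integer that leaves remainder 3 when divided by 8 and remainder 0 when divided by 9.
M = 8 × 9 = 72. M₁ = 9, y₁ ≡ 1 (mod 8). M₂ = 8, y₂ ≡ 8 (mod 9). m = 3×9×1 + 0×8×8 ≡ 27 (mod 72). The smallest positive such number is 27.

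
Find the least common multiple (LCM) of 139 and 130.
18070

First find GCD(139, 130) using the Euclidean algorithm:
139 = 1 × 130 + 9
130 = 14 × 9 + 4
9 = 2 × 4 + 1
4 = 4 × 1 + 0
GCD(139, 130) = 1

LCM formula: LCM(a, b) = (a × b) / GCD(a, b)
LCM(139, 130) = (139 × 130) / 1
LCM(139, 130) = 18070 / 1
LCM(139, 130) = 18070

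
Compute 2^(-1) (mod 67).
34

Using Extended Euclidean Algorithm:
gcd(2, 67) = 1
Bezout coefficients: 2 × -33 + 67 × 1 = 1
So 2 × -33 ≡ 1 (mod 67)
The inverse is -33 mod 67 = 34
Verification: 2 × 34 = 68 = 1 × 67 + 1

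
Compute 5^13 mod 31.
Using repeated squaring. 13 = 8 + 4 + 1 (binary 1101). Repeated squaring mod 31: 5^1 ≡ 5; 5^2 ≡ 5² = 25 ≡ 25; 5^4 ≡ 25² = 625 ≡ 5; 5^8 ≡ 5² = 25 ≡ 25. Multiply: 5^13 = 5^8 × 5^4 × 5^1 ≡ 25 × 5 × 5 (mod 31): 25 × 5 = 125 ≡ 1; 1 × 5 = 5 ≡ 5. So 5^13 ≡ 5 (mod 31).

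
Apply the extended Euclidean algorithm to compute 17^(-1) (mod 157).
Extended GCD: 17(37) + 157(-4) = 1. So 17^(-1) ≡ 37 ≡ 37 (mod 157). Verify: 17 × 37 = 629 ≡ 1 (mod 157)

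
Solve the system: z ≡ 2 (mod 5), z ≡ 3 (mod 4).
M = 5 × 4 = 20. M₁ = 4, y₁ ≡ 4 (mod 5). M₂ = 5, y₂ ≡ 1 (mod 4). z = 2×4×4 + 3×5×1 ≡ 7 (mod 20)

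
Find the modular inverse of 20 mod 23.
20^(-1) ≡ 15 (mod 23). Verification: 20 × 15 = 300 ≡ 1 (mod 23)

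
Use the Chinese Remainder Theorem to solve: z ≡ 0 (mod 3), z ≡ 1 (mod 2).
M = 3 × 2 = 6. M₁ = 2, y₁ ≡ 2 (mod 3). M₂ = 3, y₂ ≡ 1 (mod 2). z = 0×2×2 + 1×3×1 ≡ 3 (mod 6)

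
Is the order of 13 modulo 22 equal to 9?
No, the actual order is 10, not 9.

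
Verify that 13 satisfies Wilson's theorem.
(12)! mod 13 = 12. Since this equals -1 (mod 13), Wilson confirms 13 is prime.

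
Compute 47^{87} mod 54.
17

Using successive squaring:
Binary expansion of 87: 1010111
Powers of 47 mod 54 (each is the square of the previous):
  47^1 ≡ 47 (mod 54)
  47^2 ≡ 47² = 2209 ≡ 49 (mod 54)
  47^4 ≡ 49² = 2401 ≡ 25 (mod 54)
  47^8 ≡ 25² = 625 ≡ 31 (mod 54)
  47^16 ≡ 31² = 961 ≡ 43 (mod 54)
  47^32 ≡ 43² = 1849 ≡ 13 (mod 54)
  47^64 ≡ 13² = 169 ≡ 7 (mod 54)
87 = 64 + 16 + 4 + 2 + 1, so 47^87 = 47^64 × 47^16 × 47^4 × 47^2 × 47^1 ≡ 7 × 43 × 25 × 49 × 47 (mod 54)
Multiplying step by step:
  7 × 43 = 301 ≡ 31 (mod 54)
  31 × 25 = 775 ≡ 19 (mod 54)
  19 × 49 = 931 ≡ 13 (mod 54)
  13 × 47 = 611 ≡ 17 (mod 54)
Result: 47^87 ≡ 17 (mod 54)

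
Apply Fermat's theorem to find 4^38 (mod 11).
By Fermat: 4^{10} ≡ 1 (mod 11). 38 = 3×10 + 8. So 4^{38} ≡ 4^{8} ≡ 9 (mod 11)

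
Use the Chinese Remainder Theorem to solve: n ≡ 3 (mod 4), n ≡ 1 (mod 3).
M = 4 × 3 = 12. M₁ = 3, y₁ ≡ 3 (mod 4). M₂ = 4, y₂ ≡ 1 (mod 3). n = 3×3×3 + 1×4×1 ≡ 7 (mod 12)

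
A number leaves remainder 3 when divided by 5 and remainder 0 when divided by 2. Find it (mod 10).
M = 5 × 2 = 10. M₁ = 2, y₁ ≡ 3 (mod 5). M₂ = 5, y₂ ≡ 1 (mod 2). z = 3×2×3 + 0×5×1 ≡ 8 (mod 10)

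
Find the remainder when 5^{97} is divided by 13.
By Fermat: 5^{12} ≡ 1 (mod 13). 97 = 8×12 + 1. So 5^{97} ≡ 5^{1} ≡ 5 (mod 13)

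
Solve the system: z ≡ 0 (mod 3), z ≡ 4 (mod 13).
M = 3 × 13 = 39. M₁ = 13, y₁ ≡ 1 (mod 3). M₂ = 3, y₂ ≡ 9 (mod 13). z = 0×13×1 + 4×3×9 ≡ 30 (mod 39)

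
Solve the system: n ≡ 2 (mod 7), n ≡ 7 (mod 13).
M = 7 × 13 = 91. M₁ = 13, y₁ ≡ 6 (mod 7). M₂ = 7, y₂ ≡ 2 (mod 13). n = 2×13×6 + 7×7×2 ≡ 72 (mod 91)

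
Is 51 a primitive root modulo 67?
Yes

To verify, check if 51^(66/q) ≢ 1 (mod 67) for each prime divisor q of 66
Divisors of 66 = 66: [1, 2, 3, 6, 11, 22, 33, 66]
  51^(66/11) = 51^6 ≡ 14 (mod 67)
  51^(66/2) = 51^33 ≡ 66 (mod 67)
  51^(66/3) = 51^22 ≡ 37 (mod 67)
Conclusion: 51 is a primitive root modulo 67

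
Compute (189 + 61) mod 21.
19

(189 + 61) = 250
250 mod 21 = 19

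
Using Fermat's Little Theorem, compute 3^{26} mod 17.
8

By Fermat's Little Theorem, a^(p-1) ≡ 1 (mod p) for prime p and gcd(a, p) = 1
Here p = 17, so 3^16 ≡ 1 (mod 17)
We can reduce the exponent: 26 mod 16 = 10
So 3^26 ≡ 3^10 (mod 17)
Computing: 3^10 mod 17 = 8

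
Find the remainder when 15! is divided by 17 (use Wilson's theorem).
(16)! = (15)! × (16) ≡ -1 (mod 17). So (15)! ≡ -1 × (16)^(-1) ≡ (-1)×(-1) = 1 (mod 17)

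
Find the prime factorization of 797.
797

Divide by primes starting from smallest:
797 ÷ 797 = 1

797 = 797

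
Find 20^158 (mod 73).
Using Fermat: 20^{72} ≡ 1 (mod 73). 158 ≡ 14 (mod 72). So 20^{158} ≡ 20^{14} ≡ 12 (mod 73)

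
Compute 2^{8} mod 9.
4

Using successive squaring:
Binary expansion of 8: 1000
Powers of 2 mod 9 (each is the square of the previous):
  2^1 ≡ 2 (mod 9)
  2^2 ≡ 2² = 4 ≡ 4 (mod 9)
  2^4 ≡ 4² = 16 ≡ 7 (mod 9)
  2^8 ≡ 7² = 49 ≡ 4 (mod 9)
8 is a power of 2, so 2^8 is the last square: ≡ 4 (mod 9)
Result: 2^8 ≡ 4 (mod 9)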